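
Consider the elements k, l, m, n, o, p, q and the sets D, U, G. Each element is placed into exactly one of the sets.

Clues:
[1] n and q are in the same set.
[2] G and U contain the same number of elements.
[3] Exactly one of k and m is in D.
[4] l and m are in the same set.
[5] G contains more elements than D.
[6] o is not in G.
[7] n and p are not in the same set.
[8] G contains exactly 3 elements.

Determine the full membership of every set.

D = {k}; U = {n, o, q}; G = {l, m, p}

From (6): o ∉ G.
Suppose k ∉ D: no assignment then satisfies all the clues, so k ∈ D.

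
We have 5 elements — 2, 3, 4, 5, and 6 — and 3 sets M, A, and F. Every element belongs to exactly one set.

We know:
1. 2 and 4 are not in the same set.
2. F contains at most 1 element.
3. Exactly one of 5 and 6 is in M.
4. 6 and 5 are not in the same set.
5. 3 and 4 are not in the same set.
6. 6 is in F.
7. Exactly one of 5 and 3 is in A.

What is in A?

A = {2, 3}

From (6): 6 ∈ F.
(2): F already has 1, so the rest are out.
(3) (exactly one): 5 ∈ M.
(7) (exactly one): 3 ∈ A.
(5): 4 ∉ A.
Only one set left: 4 ∈ M.
(1): 2 ∉ M.
Only one set left: 2 ∈ A.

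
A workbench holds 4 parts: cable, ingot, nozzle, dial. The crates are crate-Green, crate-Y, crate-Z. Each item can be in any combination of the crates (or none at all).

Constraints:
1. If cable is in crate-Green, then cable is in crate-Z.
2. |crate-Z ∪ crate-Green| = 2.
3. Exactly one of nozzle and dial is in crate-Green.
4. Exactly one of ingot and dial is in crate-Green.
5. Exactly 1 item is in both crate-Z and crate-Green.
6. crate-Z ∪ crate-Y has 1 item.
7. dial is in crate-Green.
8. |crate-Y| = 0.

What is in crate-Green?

crate-Green = {cable, dial}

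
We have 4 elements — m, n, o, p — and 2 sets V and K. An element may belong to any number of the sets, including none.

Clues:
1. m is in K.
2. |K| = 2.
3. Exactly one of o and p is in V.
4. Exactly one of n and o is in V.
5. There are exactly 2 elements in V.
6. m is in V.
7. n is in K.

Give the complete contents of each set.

V = {m, o}; K = {m, n}

From (1): m ∈ K.
From (6): m ∈ V.
From (7): n ∈ K.
(2): K already has 2, so the rest are out.
Suppose n ∈ V: no assignment then satisfies all the clues, so n ∉ V.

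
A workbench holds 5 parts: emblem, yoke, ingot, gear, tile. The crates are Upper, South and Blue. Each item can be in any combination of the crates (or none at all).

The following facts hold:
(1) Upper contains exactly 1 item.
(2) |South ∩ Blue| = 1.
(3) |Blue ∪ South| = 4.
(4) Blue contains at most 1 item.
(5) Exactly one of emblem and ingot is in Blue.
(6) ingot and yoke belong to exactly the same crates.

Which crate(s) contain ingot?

ingot: South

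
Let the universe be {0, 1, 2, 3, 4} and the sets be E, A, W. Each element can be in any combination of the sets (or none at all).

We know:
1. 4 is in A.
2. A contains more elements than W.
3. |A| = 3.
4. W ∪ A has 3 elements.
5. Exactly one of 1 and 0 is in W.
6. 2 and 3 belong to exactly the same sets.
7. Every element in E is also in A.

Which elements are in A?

A = {0, 1, 4}

From (1): 4 ∈ A.
Suppose 0 ∉ A: no assignment then satisfies all the clues, so 0 ∈ A.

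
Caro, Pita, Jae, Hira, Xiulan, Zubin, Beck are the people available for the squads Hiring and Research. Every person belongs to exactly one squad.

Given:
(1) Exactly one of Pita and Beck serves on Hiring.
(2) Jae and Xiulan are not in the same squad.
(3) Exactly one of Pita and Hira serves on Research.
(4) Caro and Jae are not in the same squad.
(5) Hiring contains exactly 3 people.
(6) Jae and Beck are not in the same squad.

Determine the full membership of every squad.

Hiring = {Jae, Pita, Zubin}; Research = {Beck, Caro, Hira, Xiulan}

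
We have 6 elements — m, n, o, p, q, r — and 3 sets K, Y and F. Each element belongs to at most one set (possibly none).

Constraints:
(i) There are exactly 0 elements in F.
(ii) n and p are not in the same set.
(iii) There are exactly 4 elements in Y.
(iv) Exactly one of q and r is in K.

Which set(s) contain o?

o: Y

(i): F already has 0, so the rest are out.
Suppose o ∈ K: no assignment then satisfies all the clues, so o ∉ K.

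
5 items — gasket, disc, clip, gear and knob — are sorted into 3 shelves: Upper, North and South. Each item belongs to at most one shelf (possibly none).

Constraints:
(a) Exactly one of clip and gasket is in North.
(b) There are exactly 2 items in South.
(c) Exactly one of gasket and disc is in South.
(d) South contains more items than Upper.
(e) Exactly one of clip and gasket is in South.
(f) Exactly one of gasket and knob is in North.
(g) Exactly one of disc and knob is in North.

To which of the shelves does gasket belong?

gasket: South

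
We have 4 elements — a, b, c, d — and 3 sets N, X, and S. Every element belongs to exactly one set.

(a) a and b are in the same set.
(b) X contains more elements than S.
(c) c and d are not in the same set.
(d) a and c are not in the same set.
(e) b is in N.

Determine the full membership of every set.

N = {a, b, d}; X = {c}; S = {}

From (e): b ∈ N.
(a): a matches b: a ∈ N.
(d): c ∉ N.
Suppose c ∉ X: no assignment then satisfies all the clues, so c ∈ X.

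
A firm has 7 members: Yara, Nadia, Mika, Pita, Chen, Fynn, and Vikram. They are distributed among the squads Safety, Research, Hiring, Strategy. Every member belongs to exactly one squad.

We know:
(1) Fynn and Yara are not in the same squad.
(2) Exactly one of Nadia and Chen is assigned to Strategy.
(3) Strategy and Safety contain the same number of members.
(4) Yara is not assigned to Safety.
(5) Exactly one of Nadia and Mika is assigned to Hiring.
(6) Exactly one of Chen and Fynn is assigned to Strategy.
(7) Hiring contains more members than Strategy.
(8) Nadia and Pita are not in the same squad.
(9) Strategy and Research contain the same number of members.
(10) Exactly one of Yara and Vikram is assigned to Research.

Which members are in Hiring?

Hiring = {Fynn, Mika, Pita, Vikram}

From (4): Yara ∉ Safety.
Suppose Yara ∈ Hiring: no assignment then satisfies all the clues, so Yara ∉ Hiring.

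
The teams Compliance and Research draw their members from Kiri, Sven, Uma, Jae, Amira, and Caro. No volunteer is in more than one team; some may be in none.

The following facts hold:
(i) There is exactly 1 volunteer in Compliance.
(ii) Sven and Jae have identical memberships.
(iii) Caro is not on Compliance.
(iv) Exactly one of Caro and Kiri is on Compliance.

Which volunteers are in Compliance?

Compliance = {Kiri}

From (iii): Caro ∉ Compliance.
(iv) (exactly one): Kiri ∈ Compliance.
(i): Compliance already has 1, so the rest are out.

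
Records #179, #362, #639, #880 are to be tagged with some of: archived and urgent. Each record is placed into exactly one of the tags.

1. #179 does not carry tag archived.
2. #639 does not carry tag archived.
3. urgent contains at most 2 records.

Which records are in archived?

From (1): #179 ∉ archived.
From (2): #639 ∉ archived.
Only one tag left: #179 ∈ urgent.
Only one tag left: #639 ∈ urgent.
(3): urgent already has 2, so the rest are out.
Only one tag left: #362 ∈ archived.
Only one tag left: #880 ∈ archived.

archived = {#362, #880}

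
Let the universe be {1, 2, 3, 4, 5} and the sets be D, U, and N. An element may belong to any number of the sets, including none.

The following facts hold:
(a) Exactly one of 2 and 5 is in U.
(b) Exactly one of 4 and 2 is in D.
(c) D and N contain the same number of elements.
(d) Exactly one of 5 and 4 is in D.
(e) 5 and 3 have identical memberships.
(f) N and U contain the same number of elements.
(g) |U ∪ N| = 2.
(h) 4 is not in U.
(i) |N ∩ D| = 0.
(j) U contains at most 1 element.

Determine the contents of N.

N = {1}

From (h): 4 ∉ U.
Suppose 1 ∉ N: no assignment then satisfies all the clues, so 1 ∈ N.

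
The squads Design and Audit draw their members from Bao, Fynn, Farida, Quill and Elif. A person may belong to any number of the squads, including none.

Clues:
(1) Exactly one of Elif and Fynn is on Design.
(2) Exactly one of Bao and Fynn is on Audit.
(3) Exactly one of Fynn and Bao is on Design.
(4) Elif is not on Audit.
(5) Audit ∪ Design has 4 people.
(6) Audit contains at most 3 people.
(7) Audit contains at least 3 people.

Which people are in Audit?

Audit = {Bao, Farida, Quill}

From (4): Elif ∉ Audit.
Suppose Bao ∉ Audit: no assignment then satisfies all the clues, so Bao ∈ Audit.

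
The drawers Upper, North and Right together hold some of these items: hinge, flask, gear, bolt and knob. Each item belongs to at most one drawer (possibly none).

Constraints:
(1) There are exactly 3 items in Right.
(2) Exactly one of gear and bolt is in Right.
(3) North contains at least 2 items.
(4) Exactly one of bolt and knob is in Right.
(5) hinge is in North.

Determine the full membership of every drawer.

Upper = {}; North = {bolt, hinge}; Right = {flask, gear, knob}

From (5): hinge ∈ North.
Suppose flask ∈ Upper: no assignment then satisfies all the clues, so flask ∉ Upper.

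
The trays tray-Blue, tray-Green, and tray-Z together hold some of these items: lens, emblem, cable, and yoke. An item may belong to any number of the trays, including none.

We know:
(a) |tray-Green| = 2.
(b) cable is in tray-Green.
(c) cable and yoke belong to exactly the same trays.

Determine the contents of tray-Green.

tray-Green = {cable, yoke}

From (b): cable ∈ tray-Green.
(c): yoke matches cable: yoke ∈ tray-Green.
(a): tray-Green already has 2, so the rest are out.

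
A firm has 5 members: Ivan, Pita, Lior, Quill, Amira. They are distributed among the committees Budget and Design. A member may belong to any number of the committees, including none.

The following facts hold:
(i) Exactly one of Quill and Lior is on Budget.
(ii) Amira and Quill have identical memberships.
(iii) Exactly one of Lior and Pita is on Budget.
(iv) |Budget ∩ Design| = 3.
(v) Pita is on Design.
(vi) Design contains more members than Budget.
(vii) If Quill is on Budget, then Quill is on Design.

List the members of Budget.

Budget = {Amira, Pita, Quill}

From (v): Pita ∈ Design.
Suppose Ivan ∈ Budget: no assignment then satisfies all the clues, so Ivan ∉ Budget.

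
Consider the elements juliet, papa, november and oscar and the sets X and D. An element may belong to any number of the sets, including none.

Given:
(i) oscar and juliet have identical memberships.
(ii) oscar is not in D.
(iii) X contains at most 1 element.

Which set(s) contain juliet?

From (ii): oscar ∉ D.
(i): juliet matches oscar: juliet ∉ D.
Suppose juliet ∈ X: no assignment then satisfies all the clues, so juliet ∉ X.

juliet: none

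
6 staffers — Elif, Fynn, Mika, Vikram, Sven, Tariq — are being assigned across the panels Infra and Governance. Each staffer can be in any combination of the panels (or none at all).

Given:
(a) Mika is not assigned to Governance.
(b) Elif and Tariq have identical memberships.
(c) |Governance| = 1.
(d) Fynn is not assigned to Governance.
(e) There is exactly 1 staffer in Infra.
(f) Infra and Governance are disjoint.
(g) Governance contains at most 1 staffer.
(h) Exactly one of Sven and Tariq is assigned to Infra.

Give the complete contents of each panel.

Infra = {Sven}; Governance = {Vikram}

From (a): Mika ∉ Governance.
From (d): Fynn ∉ Governance.
Suppose Elif ∈ Infra: no assignment then satisfies all the clues, so Elif ∉ Infra.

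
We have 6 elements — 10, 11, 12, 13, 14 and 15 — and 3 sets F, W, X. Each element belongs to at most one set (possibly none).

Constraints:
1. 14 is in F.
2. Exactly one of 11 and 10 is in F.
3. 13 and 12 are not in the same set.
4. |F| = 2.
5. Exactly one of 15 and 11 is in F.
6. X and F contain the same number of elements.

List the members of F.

F = {11, 14}

From (1): 14 ∈ F.
Suppose 10 ∈ F: no assignment then satisfies all the clues, so 10 ∉ F.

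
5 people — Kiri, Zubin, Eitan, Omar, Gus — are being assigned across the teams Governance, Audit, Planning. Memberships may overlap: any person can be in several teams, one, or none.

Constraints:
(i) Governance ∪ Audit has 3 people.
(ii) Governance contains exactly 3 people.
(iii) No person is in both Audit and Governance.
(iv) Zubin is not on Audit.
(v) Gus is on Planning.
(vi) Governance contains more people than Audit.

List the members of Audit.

Audit = {}

From (iv): Zubin ∉ Audit.
From (v): Gus ∈ Planning.
Suppose Kiri ∈ Audit: no assignment then satisfies all the clues, so Kiri ∉ Audit.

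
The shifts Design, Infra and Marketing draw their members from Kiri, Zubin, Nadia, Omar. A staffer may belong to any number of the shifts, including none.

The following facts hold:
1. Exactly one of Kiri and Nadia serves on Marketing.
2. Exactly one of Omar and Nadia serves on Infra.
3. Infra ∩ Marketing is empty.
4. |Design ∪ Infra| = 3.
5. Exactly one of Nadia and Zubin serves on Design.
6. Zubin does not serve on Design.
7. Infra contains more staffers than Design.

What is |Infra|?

2

From (6): Zubin ∉ Design.
(5) (exactly one): Nadia ∈ Design.
Suppose Kiri ∈ Design: no assignment then satisfies all the clues, so Kiri ∉ Design.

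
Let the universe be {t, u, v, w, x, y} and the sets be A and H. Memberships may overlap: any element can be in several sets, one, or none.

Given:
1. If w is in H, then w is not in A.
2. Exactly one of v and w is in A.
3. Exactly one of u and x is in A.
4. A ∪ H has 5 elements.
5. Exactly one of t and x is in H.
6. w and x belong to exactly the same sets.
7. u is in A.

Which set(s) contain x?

x: H

From (7): u ∈ A.
(3) (exactly one): x ∉ A.
(6): w matches x: w ∉ A.
(2) (exactly one): v ∈ A.
Suppose x ∉ H: no assignment then satisfies all the clues, so x ∈ H.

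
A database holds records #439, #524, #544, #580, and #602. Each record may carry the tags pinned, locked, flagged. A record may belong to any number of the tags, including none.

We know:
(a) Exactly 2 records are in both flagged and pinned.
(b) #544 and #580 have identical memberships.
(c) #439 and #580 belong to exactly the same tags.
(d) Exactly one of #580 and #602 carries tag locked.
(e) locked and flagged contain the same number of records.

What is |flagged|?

2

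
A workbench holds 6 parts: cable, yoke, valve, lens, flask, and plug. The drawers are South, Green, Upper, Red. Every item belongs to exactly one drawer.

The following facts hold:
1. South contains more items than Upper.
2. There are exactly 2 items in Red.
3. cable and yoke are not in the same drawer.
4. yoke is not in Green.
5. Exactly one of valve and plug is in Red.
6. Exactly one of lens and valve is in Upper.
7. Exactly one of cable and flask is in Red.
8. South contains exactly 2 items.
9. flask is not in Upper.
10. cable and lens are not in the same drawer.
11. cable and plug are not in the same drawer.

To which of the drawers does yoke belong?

yoke: South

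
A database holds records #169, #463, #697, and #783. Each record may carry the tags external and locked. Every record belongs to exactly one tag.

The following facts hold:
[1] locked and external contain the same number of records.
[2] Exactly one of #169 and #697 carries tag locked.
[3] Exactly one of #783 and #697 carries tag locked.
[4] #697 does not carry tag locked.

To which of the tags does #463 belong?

#463: external

From (4): #697 ∉ locked.
(2) (exactly one): #169 ∈ locked.
(3) (exactly one): #783 ∈ locked.
Only one tag left: #697 ∈ external.
Suppose #463 ∉ external: no assignment then satisfies all the clues, so #463 ∈ external.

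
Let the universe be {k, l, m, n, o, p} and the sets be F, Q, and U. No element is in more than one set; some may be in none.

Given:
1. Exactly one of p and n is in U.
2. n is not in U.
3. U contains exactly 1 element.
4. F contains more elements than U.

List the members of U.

From (2): n ∉ U.
(1) (exactly one): p ∈ U.
(3): U already has 1, so the rest are out.

U = {p}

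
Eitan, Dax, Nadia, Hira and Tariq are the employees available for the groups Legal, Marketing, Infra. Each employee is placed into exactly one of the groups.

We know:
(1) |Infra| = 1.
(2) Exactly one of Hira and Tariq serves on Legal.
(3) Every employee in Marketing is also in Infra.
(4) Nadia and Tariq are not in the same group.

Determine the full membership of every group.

Legal = {Dax, Eitan, Hira, Nadia}; Marketing = {}; Infra = {Tariq}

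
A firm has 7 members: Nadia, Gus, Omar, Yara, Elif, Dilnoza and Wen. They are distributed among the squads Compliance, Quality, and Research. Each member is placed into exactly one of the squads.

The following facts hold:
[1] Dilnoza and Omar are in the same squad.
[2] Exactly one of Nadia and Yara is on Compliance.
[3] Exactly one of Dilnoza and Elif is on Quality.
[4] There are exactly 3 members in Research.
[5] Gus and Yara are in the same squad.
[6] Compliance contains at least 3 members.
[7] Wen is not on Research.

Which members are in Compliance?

Compliance = {Gus, Wen, Yara}

From (7): Wen ∉ Research.
Suppose Nadia ∈ Compliance: no assignment then satisfies all the clues, so Nadia ∉ Compliance.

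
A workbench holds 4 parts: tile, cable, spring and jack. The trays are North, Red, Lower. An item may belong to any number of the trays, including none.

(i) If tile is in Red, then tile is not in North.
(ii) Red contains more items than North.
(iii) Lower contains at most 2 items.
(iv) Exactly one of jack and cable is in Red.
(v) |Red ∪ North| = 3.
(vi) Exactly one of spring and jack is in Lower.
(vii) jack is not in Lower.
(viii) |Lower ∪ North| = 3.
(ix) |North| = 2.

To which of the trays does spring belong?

spring: Lower, North, Red

From (vii): jack ∉ Lower.
(vi) (exactly one): spring ∈ Lower.
Suppose spring ∉ North: no assignment then satisfies all the clues, so spring ∈ North.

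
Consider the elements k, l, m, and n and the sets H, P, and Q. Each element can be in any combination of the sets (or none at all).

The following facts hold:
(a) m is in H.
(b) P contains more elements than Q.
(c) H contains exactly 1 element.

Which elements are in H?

From (a): m ∈ H.
(c): H already has 1, so the rest are out.

H = {m}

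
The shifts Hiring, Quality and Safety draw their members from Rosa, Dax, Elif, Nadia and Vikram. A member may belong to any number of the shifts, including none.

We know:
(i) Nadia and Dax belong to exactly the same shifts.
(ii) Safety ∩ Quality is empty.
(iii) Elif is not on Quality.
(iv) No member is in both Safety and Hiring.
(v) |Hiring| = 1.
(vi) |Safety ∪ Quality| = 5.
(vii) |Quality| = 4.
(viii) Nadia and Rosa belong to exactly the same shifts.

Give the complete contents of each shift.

Hiring = {Vikram}; Quality = {Dax, Nadia, Rosa, Vikram}; Safety = {Elif}

From (iii): Elif ∉ Quality.
(vii): only 4 candidates remain for Quality, so all are in.
(ii) (disjoint): Rosa ∉ Safety.
(ii) (disjoint): Dax ∉ Safety.
(ii) (disjoint): Nadia ∉ Safety.
(ii) (disjoint): Vikram ∉ Safety.
Suppose Rosa ∈ Hiring: no assignment then satisfies all the clues, so Rosa ∉ Hiring.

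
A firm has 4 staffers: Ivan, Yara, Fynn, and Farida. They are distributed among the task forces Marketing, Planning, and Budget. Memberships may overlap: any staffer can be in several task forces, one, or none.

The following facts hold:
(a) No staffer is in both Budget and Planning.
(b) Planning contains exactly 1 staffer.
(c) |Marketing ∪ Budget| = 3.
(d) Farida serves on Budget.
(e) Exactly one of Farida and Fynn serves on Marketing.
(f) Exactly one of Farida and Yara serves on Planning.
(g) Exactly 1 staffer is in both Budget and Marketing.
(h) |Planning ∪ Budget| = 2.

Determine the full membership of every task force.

From (d): Farida ∈ Budget.
(a) (disjoint): Farida ∉ Planning.
(f) (exactly one): Yara ∈ Planning.
(a) (disjoint): Yara ∉ Budget.
(b): Planning already has 1, so the rest are out.
Suppose Ivan ∉ Marketing: no assignment then satisfies all the clues, so Ivan ∈ Marketing.

Marketing = {Farida, Ivan, Yara}; Planning = {Yara}; Budget = {Farida}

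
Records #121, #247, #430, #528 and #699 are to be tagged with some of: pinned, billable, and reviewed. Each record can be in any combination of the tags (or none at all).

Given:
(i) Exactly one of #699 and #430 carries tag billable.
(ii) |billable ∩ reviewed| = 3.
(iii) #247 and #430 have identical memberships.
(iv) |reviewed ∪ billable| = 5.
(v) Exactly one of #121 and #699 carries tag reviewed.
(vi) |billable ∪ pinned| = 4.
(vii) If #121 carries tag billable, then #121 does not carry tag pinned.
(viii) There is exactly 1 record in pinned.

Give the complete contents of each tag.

pinned = {#528}; billable = {#121, #247, #430, #528}; reviewed = {#247, #430, #528, #699}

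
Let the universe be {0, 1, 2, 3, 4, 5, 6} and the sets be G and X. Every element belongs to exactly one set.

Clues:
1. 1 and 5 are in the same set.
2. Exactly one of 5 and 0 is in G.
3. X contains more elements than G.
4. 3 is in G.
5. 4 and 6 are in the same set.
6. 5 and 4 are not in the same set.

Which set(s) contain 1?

1: G

From (4): 3 ∈ G.
Suppose 1 ∉ G: no assignment then satisfies all the clues, so 1 ∈ G.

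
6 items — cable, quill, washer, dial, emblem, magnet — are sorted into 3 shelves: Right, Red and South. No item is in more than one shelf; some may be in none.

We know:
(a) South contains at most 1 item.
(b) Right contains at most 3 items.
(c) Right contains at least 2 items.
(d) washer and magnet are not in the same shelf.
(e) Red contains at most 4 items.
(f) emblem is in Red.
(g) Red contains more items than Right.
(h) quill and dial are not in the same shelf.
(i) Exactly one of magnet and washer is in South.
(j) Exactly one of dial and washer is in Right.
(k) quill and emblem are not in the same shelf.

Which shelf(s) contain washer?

washer: Right

From (f): emblem ∈ Red.
(k): quill ∉ Red.
Suppose washer ∉ Right: no assignment then satisfies all the clues, so washer ∈ Right.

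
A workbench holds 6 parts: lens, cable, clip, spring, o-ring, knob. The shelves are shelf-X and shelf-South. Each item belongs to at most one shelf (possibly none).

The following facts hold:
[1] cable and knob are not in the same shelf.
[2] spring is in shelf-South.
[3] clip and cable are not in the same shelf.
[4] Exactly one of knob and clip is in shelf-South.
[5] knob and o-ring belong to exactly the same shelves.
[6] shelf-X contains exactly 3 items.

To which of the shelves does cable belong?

cable: none

From (2): spring ∈ shelf-South.
Suppose cable ∈ shelf-X: no assignment then satisfies all the clues, so cable ∉ shelf-X.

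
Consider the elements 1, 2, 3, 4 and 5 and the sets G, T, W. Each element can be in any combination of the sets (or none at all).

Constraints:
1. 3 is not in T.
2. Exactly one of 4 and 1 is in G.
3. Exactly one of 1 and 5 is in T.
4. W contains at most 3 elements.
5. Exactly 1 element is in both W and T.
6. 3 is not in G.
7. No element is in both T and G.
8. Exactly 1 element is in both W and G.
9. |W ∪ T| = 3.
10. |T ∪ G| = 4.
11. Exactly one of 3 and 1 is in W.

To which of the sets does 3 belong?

From (1): 3 ∉ T.
From (6): 3 ∉ G.
Suppose 3 ∈ W: no assignment then satisfies all the clues, so 3 ∉ W.

3: none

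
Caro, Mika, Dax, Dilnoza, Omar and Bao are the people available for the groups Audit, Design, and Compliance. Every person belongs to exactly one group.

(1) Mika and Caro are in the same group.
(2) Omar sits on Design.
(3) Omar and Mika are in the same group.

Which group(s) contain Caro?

From (2): Omar ∈ Design.
(3): Mika matches Omar: Mika ∉ Audit.
(3): Mika matches Omar: Mika ∈ Design.
(1): Caro matches Mika: Caro ∉ Audit.
(1): Caro matches Mika: Caro ∈ Design.

Caro: Design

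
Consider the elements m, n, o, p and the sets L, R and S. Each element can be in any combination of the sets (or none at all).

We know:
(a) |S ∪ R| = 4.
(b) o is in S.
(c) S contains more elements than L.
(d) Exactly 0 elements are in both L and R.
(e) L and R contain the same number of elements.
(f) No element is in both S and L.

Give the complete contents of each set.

L = {}; R = {}; S = {m, n, o, p}

From (b): o ∈ S.
(f) (disjoint): o ∉ L.
Suppose m ∈ L: no assignment then satisfies all the clues, so m ∉ L.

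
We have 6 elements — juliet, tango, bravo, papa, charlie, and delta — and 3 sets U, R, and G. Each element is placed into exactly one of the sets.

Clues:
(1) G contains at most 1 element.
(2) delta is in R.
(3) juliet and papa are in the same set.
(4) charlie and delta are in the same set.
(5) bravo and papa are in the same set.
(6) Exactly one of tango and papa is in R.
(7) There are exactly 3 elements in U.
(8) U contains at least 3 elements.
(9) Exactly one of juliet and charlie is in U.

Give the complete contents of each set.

From (2): delta ∈ R.
(4): charlie matches delta: charlie ∉ U.
(4): charlie matches delta: charlie ∈ R.
(9) (exactly one): juliet ∈ U.
(3): papa matches juliet: papa ∈ U.
(5): bravo matches papa: bravo ∈ U.
(6) (exactly one): tango ∈ R.

U = {bravo, juliet, papa}; R = {charlie, delta, tango}; G = {}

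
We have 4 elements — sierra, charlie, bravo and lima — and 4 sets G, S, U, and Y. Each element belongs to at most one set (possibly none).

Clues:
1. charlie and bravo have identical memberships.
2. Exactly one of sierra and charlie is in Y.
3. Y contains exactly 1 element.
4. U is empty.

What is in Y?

Y = {sierra}

(4): U already has 0, so the rest are out.
Suppose sierra ∉ Y: no assignment then satisfies all the clues, so sierra ∈ Y.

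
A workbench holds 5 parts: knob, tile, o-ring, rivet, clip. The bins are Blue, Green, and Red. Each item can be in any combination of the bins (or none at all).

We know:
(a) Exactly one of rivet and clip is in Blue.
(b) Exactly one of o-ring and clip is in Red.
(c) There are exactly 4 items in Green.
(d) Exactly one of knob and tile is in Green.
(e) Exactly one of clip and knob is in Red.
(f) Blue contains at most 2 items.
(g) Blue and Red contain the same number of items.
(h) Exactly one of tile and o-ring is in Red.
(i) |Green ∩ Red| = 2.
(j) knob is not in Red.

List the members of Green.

Green = {clip, o-ring, rivet, tile}

From (j): knob ∉ Red.
(e) (exactly one): clip ∈ Red.
(b) (exactly one): o-ring ∉ Red.
(h) (exactly one): tile ∈ Red.
Suppose knob ∈ Green: no assignment then satisfies all the clues, so knob ∉ Green.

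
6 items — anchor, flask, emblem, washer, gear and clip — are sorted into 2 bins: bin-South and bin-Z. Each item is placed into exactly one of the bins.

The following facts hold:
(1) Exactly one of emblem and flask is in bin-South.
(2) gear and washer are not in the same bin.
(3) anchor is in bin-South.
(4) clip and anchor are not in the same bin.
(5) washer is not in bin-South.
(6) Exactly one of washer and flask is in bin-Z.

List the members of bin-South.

bin-South = {anchor, flask, gear}

From (3): anchor ∈ bin-South.
From (5): washer ∉ bin-South.
(4): clip ∉ bin-South.
Only one bin left: washer ∈ bin-Z.
Only one bin left: clip ∈ bin-Z.
(2): gear ∉ bin-Z.
(6) (exactly one): flask ∉ bin-Z.
Only one bin left: flask ∈ bin-South.
Only one bin left: gear ∈ bin-South.
(1) (exactly one): emblem ∉ bin-South.
Only one bin left: emblem ∈ bin-Z.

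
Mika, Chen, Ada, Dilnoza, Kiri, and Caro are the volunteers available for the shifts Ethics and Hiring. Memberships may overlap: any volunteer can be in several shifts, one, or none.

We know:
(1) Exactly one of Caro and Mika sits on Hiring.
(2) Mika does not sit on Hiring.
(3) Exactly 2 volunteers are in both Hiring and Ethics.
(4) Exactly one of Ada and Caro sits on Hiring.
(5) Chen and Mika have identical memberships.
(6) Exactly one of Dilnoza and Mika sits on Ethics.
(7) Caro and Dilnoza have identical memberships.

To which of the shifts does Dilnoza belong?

Dilnoza: Ethics, Hiring

From (2): Mika ∉ Hiring.
(1) (exactly one): Caro ∈ Hiring.
(4) (exactly one): Ada ∉ Hiring.
(5): Chen matches Mika: Chen ∉ Hiring.
(7): Dilnoza matches Caro: Dilnoza ∈ Hiring.
Suppose Dilnoza ∉ Ethics: no assignment then satisfies all the clues, so Dilnoza ∈ Ethics.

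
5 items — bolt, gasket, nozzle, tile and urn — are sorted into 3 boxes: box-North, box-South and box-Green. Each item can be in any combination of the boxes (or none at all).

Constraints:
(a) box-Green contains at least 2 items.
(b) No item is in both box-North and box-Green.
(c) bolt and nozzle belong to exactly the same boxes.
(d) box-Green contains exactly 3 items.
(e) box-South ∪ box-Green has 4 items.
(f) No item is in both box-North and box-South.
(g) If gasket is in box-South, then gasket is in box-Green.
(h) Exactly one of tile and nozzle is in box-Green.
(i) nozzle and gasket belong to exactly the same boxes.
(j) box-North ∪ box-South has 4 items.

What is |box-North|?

0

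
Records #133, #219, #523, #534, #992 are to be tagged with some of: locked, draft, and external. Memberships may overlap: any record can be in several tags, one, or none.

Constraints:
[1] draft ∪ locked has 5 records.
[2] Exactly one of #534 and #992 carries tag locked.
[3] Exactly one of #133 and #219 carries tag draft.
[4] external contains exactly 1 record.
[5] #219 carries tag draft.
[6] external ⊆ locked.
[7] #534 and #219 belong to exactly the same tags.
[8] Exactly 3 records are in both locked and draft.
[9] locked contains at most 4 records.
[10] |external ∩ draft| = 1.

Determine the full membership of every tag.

locked = {#133, #219, #523, #534}; draft = {#219, #523, #534, #992}; external = {#523}

From (5): #219 ∈ draft.
(3) (exactly one): #133 ∉ draft.
(7): #534 matches #219: #534 ∈ draft.
Suppose #133 ∉ locked: no assignment then satisfies all the clues, so #133 ∈ locked.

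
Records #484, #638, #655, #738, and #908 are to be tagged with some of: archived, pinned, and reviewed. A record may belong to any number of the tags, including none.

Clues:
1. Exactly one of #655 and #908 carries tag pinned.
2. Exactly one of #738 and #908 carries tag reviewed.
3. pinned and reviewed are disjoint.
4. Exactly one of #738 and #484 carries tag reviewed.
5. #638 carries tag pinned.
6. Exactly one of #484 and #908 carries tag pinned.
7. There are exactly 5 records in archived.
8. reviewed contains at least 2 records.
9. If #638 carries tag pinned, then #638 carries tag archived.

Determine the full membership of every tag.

archived = {#484, #638, #655, #738, #908}; pinned = {#638, #908}; reviewed = {#655, #738}

From (5): #638 ∈ pinned.
(3) (disjoint): #638 ∉ reviewed.
(7): only 5 candidates remain for archived, so all are in.
Suppose #484 ∈ pinned: no assignment then satisfies all the clues, so #484 ∉ pinned.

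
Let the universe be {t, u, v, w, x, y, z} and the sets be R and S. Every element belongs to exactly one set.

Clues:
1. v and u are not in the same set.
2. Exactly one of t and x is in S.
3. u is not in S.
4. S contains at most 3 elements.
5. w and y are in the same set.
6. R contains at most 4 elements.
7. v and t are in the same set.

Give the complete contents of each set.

R = {u, w, x, y}; S = {t, v, z}

From (3): u ∉ S.
Only one set left: u ∈ R.
(1): v ∉ R.
(7): t matches v: t ∉ R.
Only one set left: t ∈ S.
Only one set left: v ∈ S.
(2) (exactly one): x ∉ S.
Only one set left: x ∈ R.
Suppose w ∉ R: no assignment then satisfies all the clues, so w ∈ R.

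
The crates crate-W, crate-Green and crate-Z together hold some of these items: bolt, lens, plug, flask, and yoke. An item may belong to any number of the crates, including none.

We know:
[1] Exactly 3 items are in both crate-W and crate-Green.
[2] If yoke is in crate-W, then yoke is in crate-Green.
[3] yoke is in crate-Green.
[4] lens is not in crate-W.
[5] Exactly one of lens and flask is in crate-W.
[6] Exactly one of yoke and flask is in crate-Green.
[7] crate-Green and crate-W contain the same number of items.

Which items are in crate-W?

crate-W = {bolt, flask, plug, yoke}

From (3): yoke ∈ crate-Green.
From (4): lens ∉ crate-W.
(5) (exactly one): flask ∈ crate-W.
(6) (exactly one): flask ∉ crate-Green.
Suppose bolt ∉ crate-W: no assignment then satisfies all the clues, so bolt ∈ crate-W.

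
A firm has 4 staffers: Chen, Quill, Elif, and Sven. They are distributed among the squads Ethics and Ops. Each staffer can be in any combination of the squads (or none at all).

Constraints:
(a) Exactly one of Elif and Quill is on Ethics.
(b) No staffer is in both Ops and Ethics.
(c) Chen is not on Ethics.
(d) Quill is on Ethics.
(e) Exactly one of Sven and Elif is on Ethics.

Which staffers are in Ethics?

Ethics = {Quill, Sven}

From (c): Chen ∉ Ethics.
From (d): Quill ∈ Ethics.
(a) (exactly one): Elif ∉ Ethics.
(b) (disjoint): Quill ∉ Ops.
(e) (exactly one): Sven ∈ Ethics.
(b) (disjoint): Sven ∉ Ops.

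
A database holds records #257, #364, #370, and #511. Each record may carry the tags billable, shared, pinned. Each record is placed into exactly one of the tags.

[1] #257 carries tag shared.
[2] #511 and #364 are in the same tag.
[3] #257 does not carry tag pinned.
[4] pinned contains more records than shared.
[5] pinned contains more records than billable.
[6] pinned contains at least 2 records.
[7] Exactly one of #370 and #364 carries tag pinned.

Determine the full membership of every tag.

billable = {#370}; shared = {#257}; pinned = {#364, #511}

From (1): #257 ∈ shared.
Suppose #364 ∈ billable: no assignment then satisfies all the clues, so #364 ∉ billable.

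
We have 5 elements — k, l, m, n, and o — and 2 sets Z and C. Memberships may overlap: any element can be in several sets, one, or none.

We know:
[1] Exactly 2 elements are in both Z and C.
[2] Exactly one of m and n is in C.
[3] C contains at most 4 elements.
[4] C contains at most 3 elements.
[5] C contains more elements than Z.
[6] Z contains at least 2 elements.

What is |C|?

3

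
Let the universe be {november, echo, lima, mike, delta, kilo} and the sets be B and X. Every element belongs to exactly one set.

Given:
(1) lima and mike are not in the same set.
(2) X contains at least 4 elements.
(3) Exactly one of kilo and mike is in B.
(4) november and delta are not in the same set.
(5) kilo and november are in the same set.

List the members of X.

X = {echo, kilo, lima, november}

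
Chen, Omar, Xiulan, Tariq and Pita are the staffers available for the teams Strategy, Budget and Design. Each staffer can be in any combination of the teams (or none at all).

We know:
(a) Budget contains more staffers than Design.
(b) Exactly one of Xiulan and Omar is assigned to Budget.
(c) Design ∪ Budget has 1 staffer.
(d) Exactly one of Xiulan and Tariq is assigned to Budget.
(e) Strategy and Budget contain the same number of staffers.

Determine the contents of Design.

Design = {}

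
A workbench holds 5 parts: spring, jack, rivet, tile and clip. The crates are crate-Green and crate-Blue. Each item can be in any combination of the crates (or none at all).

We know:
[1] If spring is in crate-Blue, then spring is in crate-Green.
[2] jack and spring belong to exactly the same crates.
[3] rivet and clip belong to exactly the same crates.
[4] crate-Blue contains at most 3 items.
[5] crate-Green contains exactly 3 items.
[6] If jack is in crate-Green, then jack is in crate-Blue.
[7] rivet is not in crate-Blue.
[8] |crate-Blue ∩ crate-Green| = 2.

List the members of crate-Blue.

crate-Blue = {jack, spring}

From (7): rivet ∉ crate-Blue.
(3): clip matches rivet: clip ∉ crate-Blue.
Suppose spring ∉ crate-Blue: no assignment then satisfies all the clues, so spring ∈ crate-Blue.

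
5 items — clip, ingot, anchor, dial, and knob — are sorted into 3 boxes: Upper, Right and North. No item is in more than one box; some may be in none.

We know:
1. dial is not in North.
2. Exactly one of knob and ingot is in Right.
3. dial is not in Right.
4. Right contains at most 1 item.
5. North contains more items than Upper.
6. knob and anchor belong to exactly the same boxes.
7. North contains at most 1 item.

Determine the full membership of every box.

Upper = {}; Right = {ingot}; North = {clip}

From (1): dial ∉ North.
From (3): dial ∉ Right.
Suppose clip ∈ Upper: no assignment then satisfies all the clues, so clip ∉ Upper.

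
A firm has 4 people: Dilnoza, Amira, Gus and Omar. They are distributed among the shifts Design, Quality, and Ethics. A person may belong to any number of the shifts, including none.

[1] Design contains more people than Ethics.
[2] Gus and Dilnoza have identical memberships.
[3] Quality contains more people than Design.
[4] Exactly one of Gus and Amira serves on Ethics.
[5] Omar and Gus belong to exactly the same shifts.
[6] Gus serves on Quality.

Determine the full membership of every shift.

Design = {Dilnoza, Gus, Omar}; Quality = {Amira, Dilnoza, Gus, Omar}; Ethics = {Amira}

From (6): Gus ∈ Quality.
(2): Dilnoza matches Gus: Dilnoza ∈ Quality.
(5): Omar matches Gus: Omar ∈ Quality.
Suppose Dilnoza ∉ Design: no assignment then satisfies all the clues, so Dilnoza ∈ Design.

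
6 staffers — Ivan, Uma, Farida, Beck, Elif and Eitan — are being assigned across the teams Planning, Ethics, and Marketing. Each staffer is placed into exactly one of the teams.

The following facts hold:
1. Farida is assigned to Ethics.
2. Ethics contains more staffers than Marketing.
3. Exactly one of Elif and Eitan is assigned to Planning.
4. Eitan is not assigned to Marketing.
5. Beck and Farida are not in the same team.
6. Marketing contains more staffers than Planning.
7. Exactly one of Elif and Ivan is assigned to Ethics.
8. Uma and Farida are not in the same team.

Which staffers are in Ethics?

Ethics = {Eitan, Farida, Ivan}

From (1): Farida ∈ Ethics.
From (4): Eitan ∉ Marketing.
(5): Beck ∉ Ethics.
(8): Uma ∉ Ethics.
Suppose Ivan ∉ Ethics: no assignment then satisfies all the clues, so Ivan ∈ Ethics.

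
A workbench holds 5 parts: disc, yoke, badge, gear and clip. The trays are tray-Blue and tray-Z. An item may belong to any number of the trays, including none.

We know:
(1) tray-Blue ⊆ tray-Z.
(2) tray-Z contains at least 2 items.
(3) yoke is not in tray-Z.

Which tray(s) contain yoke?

yoke: none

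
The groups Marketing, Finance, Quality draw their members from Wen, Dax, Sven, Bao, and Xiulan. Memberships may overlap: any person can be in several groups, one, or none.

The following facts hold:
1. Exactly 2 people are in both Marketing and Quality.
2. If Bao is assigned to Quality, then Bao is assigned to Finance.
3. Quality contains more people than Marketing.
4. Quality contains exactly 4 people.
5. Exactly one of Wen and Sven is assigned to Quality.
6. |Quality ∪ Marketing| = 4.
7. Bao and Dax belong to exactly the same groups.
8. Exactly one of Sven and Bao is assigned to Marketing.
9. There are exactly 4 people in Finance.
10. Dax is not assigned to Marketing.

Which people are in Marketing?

Marketing = {Sven, Xiulan}

From (10): Dax ∉ Marketing.
(7): Bao matches Dax: Bao ∉ Marketing.
(8) (exactly one): Sven ∈ Marketing.
Suppose Wen ∈ Marketing: no assignment then satisfies all the clues, so Wen ∉ Marketing.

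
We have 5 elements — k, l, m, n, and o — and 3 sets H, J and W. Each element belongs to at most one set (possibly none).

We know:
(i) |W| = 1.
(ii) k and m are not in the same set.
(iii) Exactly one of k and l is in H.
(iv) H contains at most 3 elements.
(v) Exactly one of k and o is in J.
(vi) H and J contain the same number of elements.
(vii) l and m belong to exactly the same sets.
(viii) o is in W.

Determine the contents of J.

J = {k, n}

From (viii): o ∈ W.
(i): W already has 1, so the rest are out.
(v) (exactly one): k ∈ J.
(ii): m ∉ J.
(iii) (exactly one): l ∈ H.
(vii): m matches l: m ∈ H.
Suppose n ∉ J: no assignment then satisfies all the clues, so n ∈ J.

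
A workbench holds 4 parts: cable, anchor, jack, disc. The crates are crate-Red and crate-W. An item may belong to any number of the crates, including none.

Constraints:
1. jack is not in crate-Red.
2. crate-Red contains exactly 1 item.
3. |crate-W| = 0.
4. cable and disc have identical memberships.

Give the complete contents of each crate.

From (1): jack ∉ crate-Red.
(3): crate-W already has 0, so the rest are out.
Suppose cable ∈ crate-Red: no assignment then satisfies all the clues, so cable ∉ crate-Red.

crate-Red = {anchor}; crate-W = {}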